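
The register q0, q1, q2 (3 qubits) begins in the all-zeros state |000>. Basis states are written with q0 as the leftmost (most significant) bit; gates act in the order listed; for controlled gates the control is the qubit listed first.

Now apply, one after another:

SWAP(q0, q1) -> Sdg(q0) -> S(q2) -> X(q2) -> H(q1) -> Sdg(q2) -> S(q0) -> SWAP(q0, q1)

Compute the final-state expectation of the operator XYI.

The observable XYI averages to 0.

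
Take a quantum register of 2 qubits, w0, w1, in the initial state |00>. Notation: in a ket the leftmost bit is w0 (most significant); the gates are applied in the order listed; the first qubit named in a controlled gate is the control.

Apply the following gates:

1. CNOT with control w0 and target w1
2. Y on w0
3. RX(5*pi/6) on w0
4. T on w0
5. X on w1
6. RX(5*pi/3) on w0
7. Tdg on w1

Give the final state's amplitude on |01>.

The final state's coefficient on |01> equals (sqrt(6) + 3*sqrt(2) + (-sqrt(6) + sqrt(2))*exp(I*pi/4))*exp(3*I*pi/4)/8.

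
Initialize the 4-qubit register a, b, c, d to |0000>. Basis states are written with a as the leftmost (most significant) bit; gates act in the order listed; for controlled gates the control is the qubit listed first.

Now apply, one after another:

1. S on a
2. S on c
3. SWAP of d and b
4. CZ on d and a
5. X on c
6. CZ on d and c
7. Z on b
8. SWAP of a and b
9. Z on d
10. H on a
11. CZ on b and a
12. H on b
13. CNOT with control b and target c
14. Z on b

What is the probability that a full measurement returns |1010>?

A full measurement returns |1010> with probability 1/4.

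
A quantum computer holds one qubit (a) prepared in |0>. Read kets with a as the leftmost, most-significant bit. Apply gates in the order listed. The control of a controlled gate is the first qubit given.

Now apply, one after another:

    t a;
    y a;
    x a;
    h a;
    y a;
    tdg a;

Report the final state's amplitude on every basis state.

The resulting statevector has amplitude sqrt(2)/2 on |0>, sqrt(2)*exp(3*I*pi/4)/2 on |1>.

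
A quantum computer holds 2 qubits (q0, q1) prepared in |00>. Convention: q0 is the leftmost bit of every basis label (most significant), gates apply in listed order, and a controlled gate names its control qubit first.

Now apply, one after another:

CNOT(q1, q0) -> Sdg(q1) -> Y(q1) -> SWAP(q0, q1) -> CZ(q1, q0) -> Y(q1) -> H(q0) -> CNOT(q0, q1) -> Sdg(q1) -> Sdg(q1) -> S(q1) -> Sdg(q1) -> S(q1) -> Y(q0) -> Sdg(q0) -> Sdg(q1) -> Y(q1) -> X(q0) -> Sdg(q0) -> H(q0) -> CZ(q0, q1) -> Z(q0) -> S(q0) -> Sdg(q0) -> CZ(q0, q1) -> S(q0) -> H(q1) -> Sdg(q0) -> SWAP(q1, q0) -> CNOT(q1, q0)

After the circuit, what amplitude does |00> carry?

The final state's coefficient on |00> equals -sqrt(2)*I/2. Key observation: the block from step 10 through step 13 cancels to the identity and can be dropped.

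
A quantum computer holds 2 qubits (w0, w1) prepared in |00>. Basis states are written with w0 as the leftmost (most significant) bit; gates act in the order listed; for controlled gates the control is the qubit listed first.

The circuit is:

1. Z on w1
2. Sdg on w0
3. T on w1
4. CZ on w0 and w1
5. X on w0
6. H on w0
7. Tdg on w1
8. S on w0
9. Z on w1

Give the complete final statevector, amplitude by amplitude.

The resulting statevector has amplitude sqrt(2)/2 on |00>, 0 on |01>, -sqrt(2)*I/2 on |10>, 0 on |11>.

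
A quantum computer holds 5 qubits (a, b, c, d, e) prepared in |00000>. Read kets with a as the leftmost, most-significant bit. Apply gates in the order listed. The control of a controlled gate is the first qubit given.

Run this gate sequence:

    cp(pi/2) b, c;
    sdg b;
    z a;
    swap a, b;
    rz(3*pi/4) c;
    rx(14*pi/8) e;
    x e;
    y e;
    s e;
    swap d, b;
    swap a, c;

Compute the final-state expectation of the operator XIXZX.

The observable XIXZX averages to 0.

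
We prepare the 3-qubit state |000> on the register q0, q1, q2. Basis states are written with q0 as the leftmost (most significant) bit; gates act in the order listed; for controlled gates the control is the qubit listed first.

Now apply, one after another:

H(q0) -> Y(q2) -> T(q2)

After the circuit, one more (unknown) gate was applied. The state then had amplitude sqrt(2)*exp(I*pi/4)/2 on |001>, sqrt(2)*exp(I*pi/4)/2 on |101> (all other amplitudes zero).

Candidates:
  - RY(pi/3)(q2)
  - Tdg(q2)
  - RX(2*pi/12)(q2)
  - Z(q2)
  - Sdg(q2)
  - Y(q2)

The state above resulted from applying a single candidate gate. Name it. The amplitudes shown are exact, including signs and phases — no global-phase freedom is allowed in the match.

It was Sdg(q2) that produced the state shown.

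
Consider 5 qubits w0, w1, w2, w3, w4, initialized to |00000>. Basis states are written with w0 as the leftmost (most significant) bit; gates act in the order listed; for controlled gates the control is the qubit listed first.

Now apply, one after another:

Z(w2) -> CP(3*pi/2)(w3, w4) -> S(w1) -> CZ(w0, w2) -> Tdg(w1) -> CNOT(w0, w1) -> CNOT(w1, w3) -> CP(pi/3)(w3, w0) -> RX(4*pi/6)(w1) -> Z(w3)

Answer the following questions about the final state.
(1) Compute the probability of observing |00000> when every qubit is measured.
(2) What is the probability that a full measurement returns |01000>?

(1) The probability of measuring |00000> is 1/4.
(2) A full measurement returns |01000> with probability 3/4.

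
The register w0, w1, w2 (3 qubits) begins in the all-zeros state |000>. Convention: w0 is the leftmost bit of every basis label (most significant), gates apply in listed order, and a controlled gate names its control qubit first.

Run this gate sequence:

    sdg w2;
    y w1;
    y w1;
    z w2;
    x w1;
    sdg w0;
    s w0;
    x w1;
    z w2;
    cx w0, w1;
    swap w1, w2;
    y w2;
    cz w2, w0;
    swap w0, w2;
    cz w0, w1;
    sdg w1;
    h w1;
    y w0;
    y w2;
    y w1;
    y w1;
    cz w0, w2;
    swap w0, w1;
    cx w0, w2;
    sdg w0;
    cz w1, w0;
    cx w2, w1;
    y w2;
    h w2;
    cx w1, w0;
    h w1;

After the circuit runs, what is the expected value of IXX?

In the final state, IXX has expectation -1. Key observation: steps 4-9 multiply out to the identity, so the circuit reduces to the remaining gates.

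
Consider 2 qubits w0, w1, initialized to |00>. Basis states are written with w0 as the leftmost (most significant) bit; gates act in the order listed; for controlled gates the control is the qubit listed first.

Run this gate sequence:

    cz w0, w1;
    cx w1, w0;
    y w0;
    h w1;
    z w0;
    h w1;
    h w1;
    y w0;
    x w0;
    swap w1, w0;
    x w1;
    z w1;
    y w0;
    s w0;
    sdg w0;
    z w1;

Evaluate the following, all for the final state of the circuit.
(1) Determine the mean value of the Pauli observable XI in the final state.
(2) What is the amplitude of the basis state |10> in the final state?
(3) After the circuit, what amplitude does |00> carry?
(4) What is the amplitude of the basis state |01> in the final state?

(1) In the final state, XI has expectation -1.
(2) |10> carries amplitude -sqrt(2)*I/2 in the final state.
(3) The amplitude on |00> is sqrt(2)*I/2.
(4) The final state's coefficient on |01> equals 0.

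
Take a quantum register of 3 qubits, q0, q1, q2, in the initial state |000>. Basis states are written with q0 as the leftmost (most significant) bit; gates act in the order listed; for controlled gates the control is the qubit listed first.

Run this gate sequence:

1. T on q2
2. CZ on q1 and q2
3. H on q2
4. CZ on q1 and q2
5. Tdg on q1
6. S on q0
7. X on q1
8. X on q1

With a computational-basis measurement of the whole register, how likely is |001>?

Outcome |001> occurs with probability 1/2. Key observation: gates 7-8 undo each other exactly, leaving only the rest of the circuit to track.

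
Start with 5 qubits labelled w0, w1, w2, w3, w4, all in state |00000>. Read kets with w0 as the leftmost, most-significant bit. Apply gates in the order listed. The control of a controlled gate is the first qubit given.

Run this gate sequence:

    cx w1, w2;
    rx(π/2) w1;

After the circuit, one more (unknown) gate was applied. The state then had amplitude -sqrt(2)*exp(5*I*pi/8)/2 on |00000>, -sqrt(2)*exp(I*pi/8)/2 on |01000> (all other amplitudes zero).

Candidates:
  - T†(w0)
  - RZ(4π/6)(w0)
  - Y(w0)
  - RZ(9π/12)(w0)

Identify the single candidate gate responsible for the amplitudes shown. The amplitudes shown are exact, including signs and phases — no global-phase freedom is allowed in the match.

The applied gate was RZ(9π/12)(w0).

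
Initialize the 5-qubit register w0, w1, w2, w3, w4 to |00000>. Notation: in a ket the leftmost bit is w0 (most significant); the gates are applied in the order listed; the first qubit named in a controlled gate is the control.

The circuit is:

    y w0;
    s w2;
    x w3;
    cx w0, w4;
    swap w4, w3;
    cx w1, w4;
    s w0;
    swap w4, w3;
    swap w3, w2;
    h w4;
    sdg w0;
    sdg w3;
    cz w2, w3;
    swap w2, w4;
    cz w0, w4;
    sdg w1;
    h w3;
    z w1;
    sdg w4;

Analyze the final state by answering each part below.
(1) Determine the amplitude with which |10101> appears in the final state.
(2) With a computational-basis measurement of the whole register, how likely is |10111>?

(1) The amplitude on |10101> is 1/2.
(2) The probability of measuring |10111> is 1/4.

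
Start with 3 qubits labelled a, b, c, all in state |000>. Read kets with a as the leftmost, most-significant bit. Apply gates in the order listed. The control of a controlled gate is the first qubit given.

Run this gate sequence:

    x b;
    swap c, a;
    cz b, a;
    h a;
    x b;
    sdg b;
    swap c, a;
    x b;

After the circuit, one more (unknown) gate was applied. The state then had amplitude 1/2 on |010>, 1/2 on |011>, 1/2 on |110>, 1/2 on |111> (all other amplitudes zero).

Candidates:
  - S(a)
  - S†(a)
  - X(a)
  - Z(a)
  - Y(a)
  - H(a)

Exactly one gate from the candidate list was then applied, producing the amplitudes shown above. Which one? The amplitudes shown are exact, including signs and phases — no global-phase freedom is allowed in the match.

The unique candidate consistent with the amplitudes is H(a).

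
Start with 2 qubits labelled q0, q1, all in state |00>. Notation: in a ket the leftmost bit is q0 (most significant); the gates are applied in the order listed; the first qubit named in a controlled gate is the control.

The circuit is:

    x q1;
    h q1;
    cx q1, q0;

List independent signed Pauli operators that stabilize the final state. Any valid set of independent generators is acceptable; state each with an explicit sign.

The final state is stabilized by the group generated by -XX, +ZZ; other independent generating sets are equally valid.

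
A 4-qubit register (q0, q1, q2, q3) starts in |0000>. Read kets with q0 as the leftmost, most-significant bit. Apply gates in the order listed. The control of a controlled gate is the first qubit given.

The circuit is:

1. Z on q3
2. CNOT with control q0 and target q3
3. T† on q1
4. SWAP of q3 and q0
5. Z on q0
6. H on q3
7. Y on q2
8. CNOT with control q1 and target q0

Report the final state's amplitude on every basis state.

After the circuit, the state carries amplitude sqrt(2)*I/2 on |0010>, sqrt(2)*I/2 on |0011>, and 0 on every other basis state.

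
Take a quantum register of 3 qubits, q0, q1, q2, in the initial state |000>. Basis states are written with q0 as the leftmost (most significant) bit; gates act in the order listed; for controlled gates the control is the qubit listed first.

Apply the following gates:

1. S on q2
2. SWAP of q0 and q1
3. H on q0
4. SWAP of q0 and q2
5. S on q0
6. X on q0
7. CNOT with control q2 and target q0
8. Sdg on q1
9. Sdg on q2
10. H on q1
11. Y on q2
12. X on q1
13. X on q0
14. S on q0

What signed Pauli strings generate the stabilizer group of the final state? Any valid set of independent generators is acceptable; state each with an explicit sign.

The stabilizer group can be generated by -XIX, +IXI, -ZIZ, among other valid generating sets.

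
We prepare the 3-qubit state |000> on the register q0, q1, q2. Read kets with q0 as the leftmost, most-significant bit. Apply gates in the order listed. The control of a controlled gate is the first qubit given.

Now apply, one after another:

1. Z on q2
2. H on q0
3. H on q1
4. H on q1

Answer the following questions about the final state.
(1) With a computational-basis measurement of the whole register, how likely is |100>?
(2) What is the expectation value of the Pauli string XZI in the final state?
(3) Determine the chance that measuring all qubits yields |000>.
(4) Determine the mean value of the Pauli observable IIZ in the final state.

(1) Outcome |100> occurs with probability 1/2. Key observation: gates 3-4 undo each other exactly, leaving only the rest of the circuit to track.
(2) In the final state, XZI has expectation 1.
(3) A full measurement returns |000> with probability 1/2.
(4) In the final state, IIZ has expectation 1.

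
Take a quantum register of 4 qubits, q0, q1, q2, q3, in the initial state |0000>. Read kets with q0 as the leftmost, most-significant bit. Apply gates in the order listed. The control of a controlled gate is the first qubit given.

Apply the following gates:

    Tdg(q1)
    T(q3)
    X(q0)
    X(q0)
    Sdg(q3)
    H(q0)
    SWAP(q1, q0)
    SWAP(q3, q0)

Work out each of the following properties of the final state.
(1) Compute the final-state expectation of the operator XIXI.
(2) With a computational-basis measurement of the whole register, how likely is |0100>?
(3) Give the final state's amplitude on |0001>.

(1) The observable XIXI averages to 0. Key observation: gates 3-4 undo each other exactly, leaving only the rest of the circuit to track.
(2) Outcome |0100> occurs with probability 1/2.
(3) The amplitude on |0001> is 0.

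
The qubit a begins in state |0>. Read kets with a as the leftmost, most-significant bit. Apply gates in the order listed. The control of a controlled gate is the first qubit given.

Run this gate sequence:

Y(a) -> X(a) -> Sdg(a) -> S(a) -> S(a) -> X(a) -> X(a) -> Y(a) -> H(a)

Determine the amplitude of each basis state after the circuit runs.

After the circuit, the state carries amplitude -sqrt(2)/2 on |0>, sqrt(2)/2 on |1>.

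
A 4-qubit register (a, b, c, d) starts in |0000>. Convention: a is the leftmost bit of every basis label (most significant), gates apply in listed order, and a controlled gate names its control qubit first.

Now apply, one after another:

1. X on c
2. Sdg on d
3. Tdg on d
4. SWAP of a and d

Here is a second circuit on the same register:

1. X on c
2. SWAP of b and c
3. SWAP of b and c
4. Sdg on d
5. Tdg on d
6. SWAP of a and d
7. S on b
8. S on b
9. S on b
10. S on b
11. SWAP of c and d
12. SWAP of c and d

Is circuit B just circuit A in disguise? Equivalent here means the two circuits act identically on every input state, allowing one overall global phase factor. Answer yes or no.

Yes — the two circuits implement the same unitary up to a global phase.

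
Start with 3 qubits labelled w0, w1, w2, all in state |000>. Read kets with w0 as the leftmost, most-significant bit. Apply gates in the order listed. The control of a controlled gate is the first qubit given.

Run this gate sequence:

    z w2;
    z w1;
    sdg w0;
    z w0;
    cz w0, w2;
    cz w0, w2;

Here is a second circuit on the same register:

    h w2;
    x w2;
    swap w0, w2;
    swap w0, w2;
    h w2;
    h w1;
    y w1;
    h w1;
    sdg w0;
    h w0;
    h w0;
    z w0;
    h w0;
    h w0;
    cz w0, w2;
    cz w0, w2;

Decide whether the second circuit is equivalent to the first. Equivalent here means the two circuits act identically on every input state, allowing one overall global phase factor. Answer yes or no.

No, they are not equivalent — no single phase factor reconciles the two unitaries.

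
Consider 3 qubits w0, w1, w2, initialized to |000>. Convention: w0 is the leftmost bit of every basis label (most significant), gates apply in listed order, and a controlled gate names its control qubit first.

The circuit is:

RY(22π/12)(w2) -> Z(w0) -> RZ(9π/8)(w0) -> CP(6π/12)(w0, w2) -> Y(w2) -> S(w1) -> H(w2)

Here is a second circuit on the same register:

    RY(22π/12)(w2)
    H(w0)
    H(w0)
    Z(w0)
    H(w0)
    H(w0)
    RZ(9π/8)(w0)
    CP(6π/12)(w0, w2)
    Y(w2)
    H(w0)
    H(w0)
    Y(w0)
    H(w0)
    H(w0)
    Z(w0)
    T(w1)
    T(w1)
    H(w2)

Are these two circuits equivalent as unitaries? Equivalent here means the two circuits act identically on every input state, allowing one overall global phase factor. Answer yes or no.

No, they are not equivalent — no single phase factor reconciles the two unitaries.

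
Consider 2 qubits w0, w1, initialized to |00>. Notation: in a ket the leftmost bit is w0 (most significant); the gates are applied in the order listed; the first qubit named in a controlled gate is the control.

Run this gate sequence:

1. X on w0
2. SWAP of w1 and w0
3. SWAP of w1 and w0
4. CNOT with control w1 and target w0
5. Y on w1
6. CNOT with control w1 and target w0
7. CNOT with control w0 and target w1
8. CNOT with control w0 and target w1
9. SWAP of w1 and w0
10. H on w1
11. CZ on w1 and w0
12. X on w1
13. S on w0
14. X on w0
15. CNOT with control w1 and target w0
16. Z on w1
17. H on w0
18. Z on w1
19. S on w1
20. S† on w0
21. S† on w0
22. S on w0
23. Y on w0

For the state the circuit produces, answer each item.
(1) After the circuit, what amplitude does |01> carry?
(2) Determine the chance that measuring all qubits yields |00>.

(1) The amplitude on |01> is -I/2.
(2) Outcome |00> occurs with probability 1/4.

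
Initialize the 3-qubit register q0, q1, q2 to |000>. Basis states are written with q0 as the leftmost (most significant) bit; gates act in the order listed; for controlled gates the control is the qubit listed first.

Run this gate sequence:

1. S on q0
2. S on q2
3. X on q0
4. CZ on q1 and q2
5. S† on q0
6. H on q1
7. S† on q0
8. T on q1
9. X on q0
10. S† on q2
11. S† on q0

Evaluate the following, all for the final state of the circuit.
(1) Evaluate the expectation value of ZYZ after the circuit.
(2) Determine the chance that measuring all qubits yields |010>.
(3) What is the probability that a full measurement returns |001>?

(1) The observable ZYZ averages to sqrt(2)/2.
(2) The probability of measuring |010> is 1/2.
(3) Outcome |001> occurs with probability 0.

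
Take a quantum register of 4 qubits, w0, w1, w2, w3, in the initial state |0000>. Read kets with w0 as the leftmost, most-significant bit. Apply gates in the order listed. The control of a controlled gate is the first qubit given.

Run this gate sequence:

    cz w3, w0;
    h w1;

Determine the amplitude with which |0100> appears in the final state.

The amplitude on |0100> is sqrt(2)/2.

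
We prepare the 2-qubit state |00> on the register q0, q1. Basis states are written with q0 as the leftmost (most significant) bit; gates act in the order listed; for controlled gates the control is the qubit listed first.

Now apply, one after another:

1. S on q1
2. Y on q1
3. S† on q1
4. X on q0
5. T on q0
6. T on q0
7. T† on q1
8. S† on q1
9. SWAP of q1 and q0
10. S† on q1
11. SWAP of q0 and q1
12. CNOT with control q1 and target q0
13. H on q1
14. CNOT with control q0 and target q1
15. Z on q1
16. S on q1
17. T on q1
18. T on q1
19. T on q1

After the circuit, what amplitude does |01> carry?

The amplitude on |01> is sqrt(2)*I/2.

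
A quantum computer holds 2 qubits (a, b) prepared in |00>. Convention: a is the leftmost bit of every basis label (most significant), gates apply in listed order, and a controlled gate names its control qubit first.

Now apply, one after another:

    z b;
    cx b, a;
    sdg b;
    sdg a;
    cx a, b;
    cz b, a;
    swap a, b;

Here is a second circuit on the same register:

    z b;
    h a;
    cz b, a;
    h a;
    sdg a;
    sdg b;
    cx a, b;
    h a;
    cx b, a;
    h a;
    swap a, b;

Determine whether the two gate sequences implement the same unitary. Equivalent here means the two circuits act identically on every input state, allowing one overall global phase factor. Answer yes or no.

Yes — the two circuits implement the same unitary up to a global phase.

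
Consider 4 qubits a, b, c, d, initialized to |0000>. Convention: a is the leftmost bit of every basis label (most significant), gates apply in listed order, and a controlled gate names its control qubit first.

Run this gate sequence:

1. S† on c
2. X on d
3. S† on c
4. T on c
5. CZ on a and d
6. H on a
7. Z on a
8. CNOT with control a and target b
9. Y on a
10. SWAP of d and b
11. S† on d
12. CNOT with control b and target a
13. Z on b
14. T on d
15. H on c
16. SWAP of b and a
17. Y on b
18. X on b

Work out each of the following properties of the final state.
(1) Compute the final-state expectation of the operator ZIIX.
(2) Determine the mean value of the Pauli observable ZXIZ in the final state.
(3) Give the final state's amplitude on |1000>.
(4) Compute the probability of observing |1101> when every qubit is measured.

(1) The expectation value of ZIIX is 0.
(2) The observable ZXIZ averages to 0.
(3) The amplitude on |1000> is 1/2.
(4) Outcome |1101> occurs with probability 1/4.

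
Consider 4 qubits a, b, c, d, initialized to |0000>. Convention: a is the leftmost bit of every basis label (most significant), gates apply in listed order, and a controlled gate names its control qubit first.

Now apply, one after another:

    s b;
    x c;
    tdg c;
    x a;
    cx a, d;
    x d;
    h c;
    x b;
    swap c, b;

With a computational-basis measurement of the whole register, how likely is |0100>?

A full measurement returns |0100> with probability 0.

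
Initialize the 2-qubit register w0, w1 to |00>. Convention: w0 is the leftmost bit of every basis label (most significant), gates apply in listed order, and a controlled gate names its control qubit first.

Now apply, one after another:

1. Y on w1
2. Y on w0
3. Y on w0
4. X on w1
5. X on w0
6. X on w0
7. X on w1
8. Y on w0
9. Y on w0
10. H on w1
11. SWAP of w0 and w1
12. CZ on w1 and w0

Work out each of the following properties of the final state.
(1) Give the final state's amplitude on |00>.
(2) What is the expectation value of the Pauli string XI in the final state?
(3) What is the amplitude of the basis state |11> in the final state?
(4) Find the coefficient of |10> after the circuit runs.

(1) The final state's coefficient on |00> equals sqrt(2)*I/2. Key observation: the block from step 2 through step 9 cancels to the identity and can be dropped.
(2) In the final state, XI has expectation -1.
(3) The final state's coefficient on |11> equals 0.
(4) The amplitude on |10> is -sqrt(2)*I/2.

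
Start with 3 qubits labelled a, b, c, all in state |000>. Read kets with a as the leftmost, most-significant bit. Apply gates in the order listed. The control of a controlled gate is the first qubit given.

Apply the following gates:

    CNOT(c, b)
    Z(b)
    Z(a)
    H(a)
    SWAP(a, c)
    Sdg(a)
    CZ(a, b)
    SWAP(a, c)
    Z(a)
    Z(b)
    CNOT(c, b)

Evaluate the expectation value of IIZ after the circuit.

The observable IIZ averages to 1.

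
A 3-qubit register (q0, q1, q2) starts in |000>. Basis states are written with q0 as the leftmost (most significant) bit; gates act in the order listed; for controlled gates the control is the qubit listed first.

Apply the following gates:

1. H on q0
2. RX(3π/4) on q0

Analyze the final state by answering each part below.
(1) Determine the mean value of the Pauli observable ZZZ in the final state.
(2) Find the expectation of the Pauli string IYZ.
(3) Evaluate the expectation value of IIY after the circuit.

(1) In the final state, ZZZ has expectation 0.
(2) The observable IYZ averages to 0.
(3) In the final state, IIY has expectation 0.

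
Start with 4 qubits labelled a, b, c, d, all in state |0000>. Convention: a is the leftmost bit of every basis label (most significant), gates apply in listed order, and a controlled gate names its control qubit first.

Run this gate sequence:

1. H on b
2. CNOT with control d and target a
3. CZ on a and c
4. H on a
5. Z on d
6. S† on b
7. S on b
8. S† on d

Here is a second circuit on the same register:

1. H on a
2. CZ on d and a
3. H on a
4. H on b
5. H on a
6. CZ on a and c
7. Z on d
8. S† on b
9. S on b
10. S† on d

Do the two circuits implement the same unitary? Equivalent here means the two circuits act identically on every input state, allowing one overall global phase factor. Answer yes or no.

No — the two circuits implement different unitaries, even allowing a global phase.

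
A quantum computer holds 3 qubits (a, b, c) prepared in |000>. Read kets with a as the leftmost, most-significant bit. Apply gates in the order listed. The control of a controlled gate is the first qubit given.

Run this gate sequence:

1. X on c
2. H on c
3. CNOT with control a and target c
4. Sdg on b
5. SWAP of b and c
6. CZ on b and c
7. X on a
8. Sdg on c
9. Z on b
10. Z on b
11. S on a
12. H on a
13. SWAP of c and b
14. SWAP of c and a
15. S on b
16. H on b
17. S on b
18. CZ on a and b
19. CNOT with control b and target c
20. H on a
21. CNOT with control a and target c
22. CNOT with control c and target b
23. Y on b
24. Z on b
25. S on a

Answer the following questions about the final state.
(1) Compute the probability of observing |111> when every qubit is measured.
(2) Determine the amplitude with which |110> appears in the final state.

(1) Outcome |111> occurs with probability 0.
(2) The final state's coefficient on |110> equals -I/2.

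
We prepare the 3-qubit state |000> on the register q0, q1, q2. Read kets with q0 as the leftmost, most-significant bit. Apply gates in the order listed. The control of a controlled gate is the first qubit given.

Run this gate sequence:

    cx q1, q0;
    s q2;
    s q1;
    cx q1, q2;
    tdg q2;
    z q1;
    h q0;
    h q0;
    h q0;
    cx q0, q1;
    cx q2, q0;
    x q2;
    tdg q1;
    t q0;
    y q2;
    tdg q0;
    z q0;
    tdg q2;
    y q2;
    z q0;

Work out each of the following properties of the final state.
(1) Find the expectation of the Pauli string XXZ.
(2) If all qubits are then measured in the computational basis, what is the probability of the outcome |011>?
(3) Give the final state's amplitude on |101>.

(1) The expectation value of XXZ is -sqrt(2)/2. Key observation: the block from step 7 through step 8 cancels to the identity and can be dropped.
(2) The probability of measuring |011> is 0.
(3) The final state's coefficient on |101> equals 0.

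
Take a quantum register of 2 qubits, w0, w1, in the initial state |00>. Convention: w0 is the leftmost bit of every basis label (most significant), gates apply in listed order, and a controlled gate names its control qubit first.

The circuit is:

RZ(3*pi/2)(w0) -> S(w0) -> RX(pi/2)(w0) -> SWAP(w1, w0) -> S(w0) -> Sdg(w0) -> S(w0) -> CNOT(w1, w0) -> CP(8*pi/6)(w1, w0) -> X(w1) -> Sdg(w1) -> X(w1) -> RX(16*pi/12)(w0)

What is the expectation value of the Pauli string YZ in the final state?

In the final state, YZ has expectation sqrt(3)/2. Key observation: the block from step 5 through step 6 cancels to the identity and can be dropped.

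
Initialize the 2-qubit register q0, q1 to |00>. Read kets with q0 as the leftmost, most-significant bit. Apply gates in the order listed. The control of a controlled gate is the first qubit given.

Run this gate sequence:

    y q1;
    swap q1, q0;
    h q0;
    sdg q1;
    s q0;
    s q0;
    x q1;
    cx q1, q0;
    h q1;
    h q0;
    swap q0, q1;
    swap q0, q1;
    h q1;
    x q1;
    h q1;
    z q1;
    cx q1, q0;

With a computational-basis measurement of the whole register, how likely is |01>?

Outcome |01> occurs with probability 0. Key observation: gates 13-16 undo each other exactly, leaving only the rest of the circuit to track.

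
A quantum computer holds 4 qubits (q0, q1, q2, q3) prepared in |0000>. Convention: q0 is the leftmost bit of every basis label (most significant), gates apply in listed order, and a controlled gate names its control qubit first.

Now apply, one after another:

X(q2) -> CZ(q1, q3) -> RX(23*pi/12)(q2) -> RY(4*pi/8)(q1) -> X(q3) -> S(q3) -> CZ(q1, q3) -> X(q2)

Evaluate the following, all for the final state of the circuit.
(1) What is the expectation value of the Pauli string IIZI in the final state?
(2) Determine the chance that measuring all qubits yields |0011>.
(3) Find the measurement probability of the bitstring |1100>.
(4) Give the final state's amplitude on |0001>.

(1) The expectation value of IIZI is sqrt(2)/4 + sqrt(6)/4.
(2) The probability of measuring |0011> is -sqrt(6)/16 - sqrt(2)/16 + 1/4.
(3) A full measurement returns |1100> with probability 0.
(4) The final state's coefficient on |0001> equals -I*sqrt(6*sqrt(2) + 12)/8 - I*sqrt(4 - 2*sqrt(2))/8.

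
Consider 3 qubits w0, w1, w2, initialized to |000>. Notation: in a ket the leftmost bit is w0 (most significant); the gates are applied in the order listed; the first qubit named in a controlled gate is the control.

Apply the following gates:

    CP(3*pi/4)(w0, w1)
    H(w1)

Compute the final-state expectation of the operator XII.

The expectation value of XII is 0.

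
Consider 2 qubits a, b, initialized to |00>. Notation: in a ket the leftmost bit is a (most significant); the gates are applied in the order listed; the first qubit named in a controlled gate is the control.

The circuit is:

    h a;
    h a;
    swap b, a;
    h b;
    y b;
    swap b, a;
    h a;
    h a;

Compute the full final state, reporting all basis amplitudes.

After the circuit, the state carries amplitude -sqrt(2)*I/2 on |00>, 0 on |01>, sqrt(2)*I/2 on |10>, 0 on |11>.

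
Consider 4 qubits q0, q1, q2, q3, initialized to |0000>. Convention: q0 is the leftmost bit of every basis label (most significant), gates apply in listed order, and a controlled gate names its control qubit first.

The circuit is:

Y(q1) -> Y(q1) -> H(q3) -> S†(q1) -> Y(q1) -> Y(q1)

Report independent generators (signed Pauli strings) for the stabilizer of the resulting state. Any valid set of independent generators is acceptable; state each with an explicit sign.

One valid set of independent stabilizer generators is +IIIX, +ZIII, +IZII, +IIZI (any independent generating set of the same group is equally correct).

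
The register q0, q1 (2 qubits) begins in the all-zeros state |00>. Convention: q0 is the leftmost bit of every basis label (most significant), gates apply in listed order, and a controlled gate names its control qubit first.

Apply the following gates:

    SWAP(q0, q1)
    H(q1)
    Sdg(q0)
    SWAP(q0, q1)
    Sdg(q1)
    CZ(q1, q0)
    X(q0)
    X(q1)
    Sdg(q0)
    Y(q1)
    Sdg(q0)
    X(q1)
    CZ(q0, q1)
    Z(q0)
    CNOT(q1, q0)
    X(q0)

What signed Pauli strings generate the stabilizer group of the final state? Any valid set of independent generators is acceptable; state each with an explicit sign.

The final state is stabilized by the group generated by -XI, -IZ; other independent generating sets are equally valid.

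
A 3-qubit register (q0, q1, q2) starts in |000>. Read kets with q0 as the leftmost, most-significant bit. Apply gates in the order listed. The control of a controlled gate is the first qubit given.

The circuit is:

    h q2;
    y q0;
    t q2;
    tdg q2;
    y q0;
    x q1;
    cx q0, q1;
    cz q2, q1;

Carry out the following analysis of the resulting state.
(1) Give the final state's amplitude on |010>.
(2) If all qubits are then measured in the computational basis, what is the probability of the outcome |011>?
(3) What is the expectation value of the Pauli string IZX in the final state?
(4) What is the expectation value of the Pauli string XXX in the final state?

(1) |010> carries amplitude sqrt(2)/2 in the final state. Key observation: the block from step 2 through step 5 cancels to the identity and can be dropped.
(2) Outcome |011> occurs with probability 1/2.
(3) The observable IZX averages to 1.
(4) The observable XXX averages to 0.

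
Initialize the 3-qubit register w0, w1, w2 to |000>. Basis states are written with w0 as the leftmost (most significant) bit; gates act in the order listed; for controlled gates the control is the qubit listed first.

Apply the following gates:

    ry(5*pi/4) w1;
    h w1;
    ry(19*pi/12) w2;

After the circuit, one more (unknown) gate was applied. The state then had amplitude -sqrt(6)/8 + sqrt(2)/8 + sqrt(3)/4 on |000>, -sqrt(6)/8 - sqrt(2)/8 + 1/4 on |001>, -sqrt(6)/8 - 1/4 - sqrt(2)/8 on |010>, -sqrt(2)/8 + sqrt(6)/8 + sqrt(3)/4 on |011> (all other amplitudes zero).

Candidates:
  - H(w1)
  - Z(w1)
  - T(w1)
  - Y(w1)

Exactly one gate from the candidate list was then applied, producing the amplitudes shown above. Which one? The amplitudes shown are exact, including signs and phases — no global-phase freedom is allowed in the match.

The applied gate was H(w1).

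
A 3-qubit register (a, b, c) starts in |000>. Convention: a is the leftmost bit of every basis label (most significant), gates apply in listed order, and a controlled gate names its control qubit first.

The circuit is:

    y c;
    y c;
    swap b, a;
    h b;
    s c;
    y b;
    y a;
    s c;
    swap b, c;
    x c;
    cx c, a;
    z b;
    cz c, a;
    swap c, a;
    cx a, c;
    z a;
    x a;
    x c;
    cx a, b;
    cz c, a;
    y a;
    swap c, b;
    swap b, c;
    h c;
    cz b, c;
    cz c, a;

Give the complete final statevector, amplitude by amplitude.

The resulting statevector has amplitude 0 on |000>, 0 on |001>, I/2 on |010>, -I/2 on |011>, -I/2 on |100>, I/2 on |101>, 0 on |110>, 0 on |111>.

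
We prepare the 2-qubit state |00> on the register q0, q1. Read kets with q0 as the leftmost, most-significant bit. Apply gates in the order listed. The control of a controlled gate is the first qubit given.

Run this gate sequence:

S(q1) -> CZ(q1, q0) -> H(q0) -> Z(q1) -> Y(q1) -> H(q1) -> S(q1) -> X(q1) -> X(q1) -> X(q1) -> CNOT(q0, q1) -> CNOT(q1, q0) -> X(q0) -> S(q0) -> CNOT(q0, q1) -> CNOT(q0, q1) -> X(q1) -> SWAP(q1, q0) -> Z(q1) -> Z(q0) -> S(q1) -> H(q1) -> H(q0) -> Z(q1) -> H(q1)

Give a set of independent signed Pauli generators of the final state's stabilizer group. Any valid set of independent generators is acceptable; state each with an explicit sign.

One valid set of independent stabilizer generators is +IY, -ZI (any independent generating set of the same group is equally correct).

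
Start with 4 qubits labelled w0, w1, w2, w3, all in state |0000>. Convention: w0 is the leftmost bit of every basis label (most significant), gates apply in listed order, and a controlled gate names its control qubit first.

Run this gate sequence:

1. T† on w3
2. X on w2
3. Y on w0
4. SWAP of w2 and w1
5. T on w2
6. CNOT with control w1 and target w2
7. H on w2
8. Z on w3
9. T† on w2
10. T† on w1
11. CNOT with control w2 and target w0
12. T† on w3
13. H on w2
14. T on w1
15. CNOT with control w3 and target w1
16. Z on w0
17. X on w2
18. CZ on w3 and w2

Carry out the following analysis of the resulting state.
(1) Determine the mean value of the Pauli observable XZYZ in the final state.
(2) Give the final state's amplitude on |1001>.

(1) The expectation value of XZYZ is sqrt(2)/2.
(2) |1001> carries amplitude 0 in the final state.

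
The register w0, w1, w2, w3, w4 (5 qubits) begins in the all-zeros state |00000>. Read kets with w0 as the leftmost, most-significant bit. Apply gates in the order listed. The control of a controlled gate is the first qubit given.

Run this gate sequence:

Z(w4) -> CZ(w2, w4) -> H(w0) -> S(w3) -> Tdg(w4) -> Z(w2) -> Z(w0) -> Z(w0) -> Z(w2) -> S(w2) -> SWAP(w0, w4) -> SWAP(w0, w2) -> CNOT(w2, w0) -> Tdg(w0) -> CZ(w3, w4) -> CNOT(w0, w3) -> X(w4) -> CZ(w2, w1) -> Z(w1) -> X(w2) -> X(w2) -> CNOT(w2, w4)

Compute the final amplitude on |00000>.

|00000> carries amplitude sqrt(2)/2 in the final state. Key observation: steps 6-9 multiply out to the identity, so the circuit reduces to the remaining gates.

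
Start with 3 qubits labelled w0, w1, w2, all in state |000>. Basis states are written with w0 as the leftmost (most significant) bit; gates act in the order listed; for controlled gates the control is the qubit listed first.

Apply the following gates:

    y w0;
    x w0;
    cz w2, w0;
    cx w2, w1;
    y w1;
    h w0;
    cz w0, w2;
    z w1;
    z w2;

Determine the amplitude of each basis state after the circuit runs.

The resulting statevector has amplitude sqrt(2)/2 on |010>, sqrt(2)/2 on |110>, and 0 on every other basis state.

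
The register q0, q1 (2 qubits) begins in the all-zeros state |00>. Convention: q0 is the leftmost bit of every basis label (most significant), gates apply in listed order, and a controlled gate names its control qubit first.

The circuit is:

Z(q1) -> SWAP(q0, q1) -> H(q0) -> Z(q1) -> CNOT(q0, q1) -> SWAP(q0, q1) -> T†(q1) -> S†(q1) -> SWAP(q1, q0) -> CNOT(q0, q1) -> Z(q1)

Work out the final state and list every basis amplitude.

The final amplitudes are sqrt(2)/2 on |00>, 0 on |01>, -sqrt(2)*exp(I*pi/4)/2 on |10>, 0 on |11>.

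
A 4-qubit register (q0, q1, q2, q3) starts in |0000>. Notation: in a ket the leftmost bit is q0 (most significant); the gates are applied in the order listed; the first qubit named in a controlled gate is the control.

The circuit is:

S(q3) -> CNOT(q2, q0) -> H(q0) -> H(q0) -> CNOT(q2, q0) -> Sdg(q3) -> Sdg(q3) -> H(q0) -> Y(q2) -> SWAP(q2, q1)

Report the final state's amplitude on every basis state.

After the circuit, the state carries amplitude sqrt(2)*I/2 on |0100>, sqrt(2)*I/2 on |1100>, and 0 on every other basis state. Key observation: steps 1-6 multiply out to the identity, so the circuit reduces to the remaining gates.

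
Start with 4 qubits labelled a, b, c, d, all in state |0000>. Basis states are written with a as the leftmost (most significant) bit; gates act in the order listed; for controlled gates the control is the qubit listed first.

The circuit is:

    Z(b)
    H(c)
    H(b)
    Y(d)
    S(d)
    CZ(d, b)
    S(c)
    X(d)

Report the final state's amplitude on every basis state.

The final amplitudes are -1/2 on |0000>, -I/2 on |0010>, 1/2 on |0100>, I/2 on |0110>, and 0 on every other basis state.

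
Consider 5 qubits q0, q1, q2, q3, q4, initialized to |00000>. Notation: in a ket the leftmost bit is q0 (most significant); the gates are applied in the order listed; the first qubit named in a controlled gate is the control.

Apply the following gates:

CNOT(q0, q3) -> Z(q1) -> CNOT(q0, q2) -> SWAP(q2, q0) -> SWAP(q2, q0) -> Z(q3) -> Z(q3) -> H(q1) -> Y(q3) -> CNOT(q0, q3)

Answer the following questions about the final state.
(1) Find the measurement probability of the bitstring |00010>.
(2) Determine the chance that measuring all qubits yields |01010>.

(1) A full measurement returns |00010> with probability 1/2.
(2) The probability of measuring |01010> is 1/2.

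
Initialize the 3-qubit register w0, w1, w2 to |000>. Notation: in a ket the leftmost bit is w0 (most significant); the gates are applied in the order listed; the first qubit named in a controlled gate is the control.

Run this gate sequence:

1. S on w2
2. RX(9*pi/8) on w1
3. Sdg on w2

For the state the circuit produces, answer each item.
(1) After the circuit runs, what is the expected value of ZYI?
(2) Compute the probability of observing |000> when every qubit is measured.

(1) In the final state, ZYI has expectation sqrt(2 - sqrt(2))/2.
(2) The probability of measuring |000> is cos(7*pi/16)**2.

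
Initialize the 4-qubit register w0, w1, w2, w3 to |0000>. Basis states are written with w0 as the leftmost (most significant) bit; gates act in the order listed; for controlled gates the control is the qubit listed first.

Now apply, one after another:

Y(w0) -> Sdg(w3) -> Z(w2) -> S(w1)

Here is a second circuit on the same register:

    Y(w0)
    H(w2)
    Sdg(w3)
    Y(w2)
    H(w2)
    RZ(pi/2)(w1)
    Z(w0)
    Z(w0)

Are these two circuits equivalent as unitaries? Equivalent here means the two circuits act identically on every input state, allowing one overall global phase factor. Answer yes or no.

No — the two circuits implement different unitaries, even allowing a global phase.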